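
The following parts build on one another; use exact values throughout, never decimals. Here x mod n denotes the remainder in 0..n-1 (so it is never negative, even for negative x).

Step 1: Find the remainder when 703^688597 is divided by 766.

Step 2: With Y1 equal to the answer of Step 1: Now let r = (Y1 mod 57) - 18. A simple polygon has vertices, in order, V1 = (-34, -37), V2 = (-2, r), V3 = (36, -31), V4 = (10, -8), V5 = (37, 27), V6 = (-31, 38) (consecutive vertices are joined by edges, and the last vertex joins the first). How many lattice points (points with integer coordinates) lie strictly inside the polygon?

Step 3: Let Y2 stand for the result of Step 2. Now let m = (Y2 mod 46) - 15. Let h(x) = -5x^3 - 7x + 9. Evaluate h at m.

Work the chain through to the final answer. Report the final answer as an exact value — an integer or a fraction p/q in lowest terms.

-147

Step 1: squarings mod 766: 703^1=703, 703^2=139, 703^4=171, 703^8=133, 703^16=71, 703^32=445, 703^64=397, 703^128=579, 703^256=499, 703^512=51, 703^1024=303, 703^2048=655, 703^4096=65, 703^8192=395, 703^16384=527, 703^32768=437, 703^65536=235, 703^131072=73, 703^262144=733, 703^524288=323; 703^688597 = 703^1 * 703^4 * 703^16 * 703^64 * 703^128 * 703^256 * 703^32768 * 703^131072 * 703^524288 = 125 (mod 766); answer 125
Step 2: Y1 = 125; r = -7; cross terms: (-34*-7 - -2*-37)=164, (-2*-31 - 36*-7)=314, (36*-8 - 10*-31)=22, (10*27 - 37*-8)=566, (37*38 - -31*27)=2243, (-31*-37 - -34*38)=2439; twice the area = |5748| = 5748; area = 2874; boundary points = 2 + 2 + 1 + 1 + 1 + 3 = 10; strictly interior points = area - boundary/2 + 1 = 2870; answer 2870
Step 3: Y2 = 2870; m = 3; -5*(3)^3 - 7*(3)^1 + 9 = (-135) + (-21) + (9) = -147; answer -147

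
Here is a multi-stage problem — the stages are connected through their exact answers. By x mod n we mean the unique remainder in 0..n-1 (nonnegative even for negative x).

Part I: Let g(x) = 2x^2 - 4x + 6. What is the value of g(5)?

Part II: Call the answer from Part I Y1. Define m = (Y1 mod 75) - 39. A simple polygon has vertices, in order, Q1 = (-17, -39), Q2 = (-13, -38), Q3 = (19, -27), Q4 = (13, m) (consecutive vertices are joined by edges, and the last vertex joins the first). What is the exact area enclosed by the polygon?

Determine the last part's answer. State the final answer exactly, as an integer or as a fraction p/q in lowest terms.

Part I: 2*(5)^2 - 4*(5)^1 + 6 = (50) + (-20) + (6) = 36; answer 36
Part II: Y1 = 36; m = -3; cross terms: (-17*-38 - -13*-39)=139, (-13*-27 - 19*-38)=1073, (19*-3 - 13*-27)=294, (13*-39 - -17*-3)=-558; twice the area = |948| = 948; area = 474; answer 474

474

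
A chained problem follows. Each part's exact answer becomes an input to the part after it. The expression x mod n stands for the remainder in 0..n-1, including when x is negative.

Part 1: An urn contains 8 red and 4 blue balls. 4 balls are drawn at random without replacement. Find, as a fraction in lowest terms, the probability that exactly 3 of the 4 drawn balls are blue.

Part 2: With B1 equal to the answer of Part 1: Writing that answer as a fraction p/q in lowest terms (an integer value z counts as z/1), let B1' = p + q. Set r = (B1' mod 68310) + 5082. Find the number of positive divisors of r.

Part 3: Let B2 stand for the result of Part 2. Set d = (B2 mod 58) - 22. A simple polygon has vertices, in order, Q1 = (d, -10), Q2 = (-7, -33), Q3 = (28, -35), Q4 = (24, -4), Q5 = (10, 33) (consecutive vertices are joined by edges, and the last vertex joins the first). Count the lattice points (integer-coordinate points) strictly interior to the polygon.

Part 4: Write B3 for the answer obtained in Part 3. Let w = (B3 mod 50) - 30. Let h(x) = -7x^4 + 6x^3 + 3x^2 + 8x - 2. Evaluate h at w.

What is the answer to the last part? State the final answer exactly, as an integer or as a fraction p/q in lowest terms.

Part 1: total draws C(12,4) = 495; favorable C(4,3)*C(8,1) = 32; P = 32/495; answer 32/495
Part 2: B1 = 32/495; threaded value p + q = 527; r = 5609; 5609 = 71 * 79; number of divisors = (1+1) * (1+1) = 4; answer 4
Part 3: B2 = 4; d = -18; cross terms: (-18*-33 - -7*-10)=524, (-7*-35 - 28*-33)=1169, (28*-4 - 24*-35)=728, (24*33 - 10*-4)=832, (10*-10 - -18*33)=494; twice the area = |3747| = 3747; area = 3747/2; boundary points = 1 + 1 + 1 + 1 + 1 = 5; strictly interior points = area - boundary/2 + 1 = 1872; answer 1872
Part 4: B3 = 1872; w = -8; -7*(-8)^4 + 6*(-8)^3 + 3*(-8)^2 + 8*(-8)^1 - 2 = (-28672) + (-3072) + (192) + (-64) + (-2) = -31618; answer -31618

-31618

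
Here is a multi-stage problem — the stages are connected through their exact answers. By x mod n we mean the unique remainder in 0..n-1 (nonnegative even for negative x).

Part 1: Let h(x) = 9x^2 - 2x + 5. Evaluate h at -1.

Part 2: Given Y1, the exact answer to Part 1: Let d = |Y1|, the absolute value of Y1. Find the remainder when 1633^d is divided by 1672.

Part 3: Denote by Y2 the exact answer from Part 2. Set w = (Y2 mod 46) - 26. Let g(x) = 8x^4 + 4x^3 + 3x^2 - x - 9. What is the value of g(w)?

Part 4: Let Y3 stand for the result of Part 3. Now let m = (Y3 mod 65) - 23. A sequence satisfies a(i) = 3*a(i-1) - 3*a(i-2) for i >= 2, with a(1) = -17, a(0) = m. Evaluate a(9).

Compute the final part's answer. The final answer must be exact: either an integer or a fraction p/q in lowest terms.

Part 1: 9*(-1)^2 - 2*(-1)^1 + 5 = (9) + (2) + (5) = 16; answer 16
Part 2: Y1 = 16; d = 16; squarings mod 1672: 1633^1=1633, 1633^2=1521, 1633^4=1065, 1633^8=609, 1633^16=1369; 1633^16 = 1633^16 = 1369 (mod 1672); answer 1369
Part 3: Y2 = 1369; w = 9; 8*(9)^4 + 4*(9)^3 + 3*(9)^2 - 1*(9)^1 - 9 = (52488) + (2916) + (243) + (-9) + (-9) = 55629; answer 55629
Part 4: Y3 = 55629; m = 31; a(2) = 3*(-17) - 3*(31) = -144; iterating: a(2)=-144, a(3)=-381, a(4)=-711, a(5)=-990, a(6)=-837, a(7)=459, a(8)=3888, a(9)=10287; answer 10287

10287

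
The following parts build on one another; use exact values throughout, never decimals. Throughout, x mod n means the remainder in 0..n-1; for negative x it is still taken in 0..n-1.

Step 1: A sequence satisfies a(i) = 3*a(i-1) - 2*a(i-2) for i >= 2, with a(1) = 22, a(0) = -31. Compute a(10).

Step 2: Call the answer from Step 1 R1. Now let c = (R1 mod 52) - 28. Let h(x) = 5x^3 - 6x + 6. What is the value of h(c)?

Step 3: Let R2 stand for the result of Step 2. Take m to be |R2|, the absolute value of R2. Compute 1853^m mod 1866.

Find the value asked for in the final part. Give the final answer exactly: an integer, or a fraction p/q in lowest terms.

Step 1: a(2) = 3*(22) - 2*(-31) = 128; iterating: a(2)=128, a(3)=340, a(4)=764, a(5)=1612, a(6)=3308, a(7)=6700, a(8)=13484, a(9)=27052, a(10)=54188; answer 54188
Step 2: R1 = 54188; c = -24; 5*(-24)^3 - 6*(-24)^1 + 6 = (-69120) + (144) + (6) = -68970; answer -68970
Step 3: R2 = -68970; m = 68970; squarings mod 1866: 1853^1=1853, 1853^2=169, 1853^4=571, 1853^8=1357, 1853^16=1573, 1853^32=13, 1853^64=169, 1853^128=571, 1853^256=1357, 1853^512=1573, 1853^1024=13, 1853^2048=169, 1853^4096=571, 1853^8192=1357, 1853^16384=1573, 1853^32768=13, 1853^65536=169; 1853^68970 = 1853^2 * 1853^8 * 1853^32 * 1853^64 * 1853^256 * 1853^1024 * 1853^2048 * 1853^65536 = 91 (mod 1866); answer 91

91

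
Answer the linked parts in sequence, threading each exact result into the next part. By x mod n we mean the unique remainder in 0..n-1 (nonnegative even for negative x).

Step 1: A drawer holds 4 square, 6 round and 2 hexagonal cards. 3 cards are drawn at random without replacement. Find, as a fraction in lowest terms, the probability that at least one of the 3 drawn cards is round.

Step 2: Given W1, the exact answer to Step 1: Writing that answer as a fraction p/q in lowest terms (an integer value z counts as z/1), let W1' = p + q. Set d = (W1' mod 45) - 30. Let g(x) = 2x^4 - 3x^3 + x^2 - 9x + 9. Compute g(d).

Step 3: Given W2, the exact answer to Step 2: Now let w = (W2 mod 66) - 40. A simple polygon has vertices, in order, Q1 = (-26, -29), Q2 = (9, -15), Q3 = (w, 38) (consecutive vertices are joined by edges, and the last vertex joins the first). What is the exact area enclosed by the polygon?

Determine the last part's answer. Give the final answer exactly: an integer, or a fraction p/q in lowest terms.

2037/2

Step 1: total draws C(12,3) = 220; complement C(6,3) = 20; favorable 220 - 20 = 200; P = 10/11; answer 10/11
Step 2: W1 = 10/11; threaded value p + q = 21; d = -9; 2*(-9)^4 - 3*(-9)^3 + 1*(-9)^2 - 9*(-9)^1 + 9 = (13122) + (2187) + (81) + (81) + (9) = 15480; answer 15480
Step 3: W2 = 15480; w = -4; cross terms: (-26*-15 - 9*-29)=651, (9*38 - -4*-15)=282, (-4*-29 - -26*38)=1104; twice the area = |2037| = 2037; area = 2037/2; answer 2037/2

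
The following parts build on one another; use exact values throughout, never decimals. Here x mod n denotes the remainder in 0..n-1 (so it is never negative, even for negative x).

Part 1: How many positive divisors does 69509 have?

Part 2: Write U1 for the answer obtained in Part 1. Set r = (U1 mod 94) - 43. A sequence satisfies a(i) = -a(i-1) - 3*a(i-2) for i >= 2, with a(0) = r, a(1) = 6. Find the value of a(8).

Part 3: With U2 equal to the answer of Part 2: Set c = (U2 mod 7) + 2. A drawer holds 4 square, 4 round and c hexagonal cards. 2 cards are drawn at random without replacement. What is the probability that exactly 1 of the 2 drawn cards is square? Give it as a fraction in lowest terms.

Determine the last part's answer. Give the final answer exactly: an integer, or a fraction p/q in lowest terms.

Part 1: 69509 = 11 * 71 * 89; number of divisors = (1+1) * (1+1) * (1+1) = 8; answer 8
Part 2: U1 = 8; r = -35; a(2) = -1*(6) - 3*(-35) = 99; iterating: a(2)=99, a(3)=-117, a(4)=-180, a(5)=531, a(6)=9, a(7)=-1602, a(8)=1575; answer 1575
Part 3: U2 = 1575; c = 2; total draws C(10,2) = 45; favorable C(4,1)*C(6,1) = 24; P = 8/15; answer 8/15

8/15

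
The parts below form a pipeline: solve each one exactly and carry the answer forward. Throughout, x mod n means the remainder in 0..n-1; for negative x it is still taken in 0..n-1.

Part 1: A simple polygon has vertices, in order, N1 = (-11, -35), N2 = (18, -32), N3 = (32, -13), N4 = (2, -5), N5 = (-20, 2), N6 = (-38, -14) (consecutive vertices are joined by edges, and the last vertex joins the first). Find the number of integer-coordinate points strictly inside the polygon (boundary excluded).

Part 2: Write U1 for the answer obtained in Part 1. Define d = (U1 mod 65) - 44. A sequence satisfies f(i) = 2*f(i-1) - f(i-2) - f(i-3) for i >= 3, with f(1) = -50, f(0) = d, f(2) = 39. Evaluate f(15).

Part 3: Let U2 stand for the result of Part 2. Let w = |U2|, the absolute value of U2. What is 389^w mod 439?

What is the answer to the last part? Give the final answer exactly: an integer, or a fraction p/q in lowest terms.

Part 1: cross terms: (-11*-32 - 18*-35)=982, (18*-13 - 32*-32)=790, (32*-5 - 2*-13)=-134, (2*2 - -20*-5)=-96, (-20*-14 - -38*2)=356, (-38*-35 - -11*-14)=1176; twice the area = |3074| = 3074; area = 1537; boundary points = 1 + 1 + 2 + 1 + 2 + 3 = 10; strictly interior points = area - boundary/2 + 1 = 1533; answer 1533
Part 2: U1 = 1533; d = -6; f(3) = 2*(39) - 1*(-50) - 1*(-6) = 134; iterating: f(3)=134, f(4)=279, f(5)=385, f(6)=357, f(7)=50, f(8)=-642, f(9)=-1691, f(10)=-2790, f(11)=-3247, f(12)=-2013, f(13)=2011, f(14)=9282, f(15)=18566; answer 18566
Part 3: U2 = 18566; w = 18566; squarings mod 439: 389^1=389, 389^2=305, 389^4=396, 389^8=93, 389^16=308, 389^32=40, 389^64=283, 389^128=191, 389^256=44, 389^512=180, 389^1024=353, 389^2048=372, 389^4096=99, 389^8192=143, 389^16384=255; 389^18566 = 389^2 * 389^4 * 389^128 * 389^2048 * 389^16384 = 201 (mod 439); answer 201

201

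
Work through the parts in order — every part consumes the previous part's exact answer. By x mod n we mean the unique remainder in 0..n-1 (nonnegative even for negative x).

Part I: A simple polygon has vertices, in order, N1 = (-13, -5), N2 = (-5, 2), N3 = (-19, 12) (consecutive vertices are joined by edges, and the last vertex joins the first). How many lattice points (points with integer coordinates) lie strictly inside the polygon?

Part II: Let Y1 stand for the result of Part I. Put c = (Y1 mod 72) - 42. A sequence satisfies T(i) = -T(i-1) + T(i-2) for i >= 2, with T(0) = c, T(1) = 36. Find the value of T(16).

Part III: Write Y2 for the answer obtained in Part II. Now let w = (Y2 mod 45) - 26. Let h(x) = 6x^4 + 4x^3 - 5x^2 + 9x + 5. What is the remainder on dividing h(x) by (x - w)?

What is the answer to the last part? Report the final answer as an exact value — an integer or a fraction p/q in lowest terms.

519491

Part I: cross terms: (-13*2 - -5*-5)=-51, (-5*12 - -19*2)=-22, (-19*-5 - -13*12)=251; twice the area = |178| = 178; area = 89; boundary points = 1 + 2 + 1 = 4; strictly interior points = area - boundary/2 + 1 = 88; answer 88
Part II: Y1 = 88; c = -26; T(2) = -1*(36) + 1*(-26) = -62; iterating: T(2)=-62, T(3)=98, T(4)=-160, T(5)=258, T(6)=-418, T(7)=676, T(8)=-1094, T(9)=1770, T(10)=-2864, T(11)=4634, T(12)=-7498, T(13)=12132, T(14)=-19630, T(15)=31762, T(16)=-51392; answer -51392
Part III: Y2 = -51392; w = 17; remainder = value at the root: 6*(17)^4 + 4*(17)^3 - 5*(17)^2 + 9*(17)^1 + 5 = (501126) + (19652) + (-1445) + (153) + (5) = 519491; answer 519491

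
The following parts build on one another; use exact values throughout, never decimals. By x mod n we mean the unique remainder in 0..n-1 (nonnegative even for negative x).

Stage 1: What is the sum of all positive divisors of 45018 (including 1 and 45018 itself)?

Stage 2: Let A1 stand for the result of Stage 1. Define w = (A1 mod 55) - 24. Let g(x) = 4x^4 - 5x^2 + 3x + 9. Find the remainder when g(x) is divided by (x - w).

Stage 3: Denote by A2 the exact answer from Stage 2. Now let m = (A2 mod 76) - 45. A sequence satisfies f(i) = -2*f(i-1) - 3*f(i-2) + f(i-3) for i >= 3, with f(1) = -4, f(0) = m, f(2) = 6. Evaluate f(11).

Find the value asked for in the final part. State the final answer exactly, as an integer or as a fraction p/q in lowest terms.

Stage 1: 45018 = 2 * 3^2 * 41 * 61; sigma = (1 + 2) * (1 + 3 + 9) * (1 + 41) * (1 + 61) = 3 * 13 * 42 * 62 = 101556; answer 101556
Stage 2: A1 = 101556; w = 2; remainder = value at the root: 4*(2)^4 - 5*(2)^2 + 3*(2)^1 + 9 = (64) + (-20) + (6) + (9) = 59; answer 59
Stage 3: A2 = 59; m = 14; f(3) = -2*(6) - 3*(-4) + 1*(14) = 14; iterating: f(3)=14, f(4)=-50, f(5)=64, f(6)=36, f(7)=-314, f(8)=584, f(9)=-190, f(10)=-1686, f(11)=4526; answer 4526

4526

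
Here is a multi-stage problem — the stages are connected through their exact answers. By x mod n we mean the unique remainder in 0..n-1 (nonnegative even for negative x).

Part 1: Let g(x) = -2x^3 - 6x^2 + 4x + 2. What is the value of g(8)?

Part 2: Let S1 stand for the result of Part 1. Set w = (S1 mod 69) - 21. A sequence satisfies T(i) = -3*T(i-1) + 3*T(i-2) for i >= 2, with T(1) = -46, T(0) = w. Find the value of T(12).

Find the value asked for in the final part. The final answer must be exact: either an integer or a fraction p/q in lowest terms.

Part 1: -2*(8)^3 - 6*(8)^2 + 4*(8)^1 + 2 = (-1024) + (-384) + (32) + (2) = -1374; answer -1374
Part 2: S1 = -1374; w = -15; T(2) = -3*(-46) + 3*(-15) = 93; iterating: T(2)=93, T(3)=-417, T(4)=1530, T(5)=-5841, T(6)=22113, T(7)=-83862, T(8)=317925, T(9)=-1205361, T(10)=4569858, T(11)=-17325657, T(12)=65686545; answer 65686545

65686545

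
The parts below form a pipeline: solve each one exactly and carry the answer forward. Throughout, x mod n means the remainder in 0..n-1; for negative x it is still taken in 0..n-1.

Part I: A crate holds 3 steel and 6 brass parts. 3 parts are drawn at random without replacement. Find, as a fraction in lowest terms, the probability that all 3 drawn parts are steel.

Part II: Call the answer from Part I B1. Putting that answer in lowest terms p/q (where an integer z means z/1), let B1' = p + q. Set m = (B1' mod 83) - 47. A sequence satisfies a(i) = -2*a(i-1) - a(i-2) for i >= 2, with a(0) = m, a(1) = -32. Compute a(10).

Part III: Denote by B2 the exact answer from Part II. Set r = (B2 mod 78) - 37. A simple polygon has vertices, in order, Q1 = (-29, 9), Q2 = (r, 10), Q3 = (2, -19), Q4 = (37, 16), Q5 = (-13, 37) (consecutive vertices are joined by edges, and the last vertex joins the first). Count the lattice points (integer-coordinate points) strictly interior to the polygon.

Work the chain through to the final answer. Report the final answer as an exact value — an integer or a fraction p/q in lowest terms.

1655

Part I: total draws C(9,3) = 84; favorable C(3,3) = 1; P = 1/84; answer 1/84
Part II: B1 = 1/84; threaded value p + q = 85; m = -45; a(2) = -2*(-32) - 1*(-45) = 109; iterating: a(2)=109, a(3)=-186, a(4)=263, a(5)=-340, a(6)=417, a(7)=-494, a(8)=571, a(9)=-648, a(10)=725; answer 725
Part III: B2 = 725; r = -14; cross terms: (-29*10 - -14*9)=-164, (-14*-19 - 2*10)=246, (2*16 - 37*-19)=735, (37*37 - -13*16)=1577, (-13*9 - -29*37)=956; twice the area = |3350| = 3350; area = 1675; boundary points = 1 + 1 + 35 + 1 + 4 = 42; strictly interior points = area - boundary/2 + 1 = 1655; answer 1655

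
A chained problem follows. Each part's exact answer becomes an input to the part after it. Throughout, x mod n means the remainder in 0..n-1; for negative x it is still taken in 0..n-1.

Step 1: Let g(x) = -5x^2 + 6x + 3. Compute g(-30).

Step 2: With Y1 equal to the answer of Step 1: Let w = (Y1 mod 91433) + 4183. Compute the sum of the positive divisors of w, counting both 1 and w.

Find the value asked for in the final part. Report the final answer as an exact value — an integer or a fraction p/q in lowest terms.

Step 1: -5*(-30)^2 + 6*(-30)^1 + 3 = (-4500) + (-180) + (3) = -4677; answer -4677
Step 2: Y1 = -4677; w = 90939; 90939 = 3 * 30313; sigma = (1 + 3) * (1 + 30313) = 4 * 30314 = 121256; answer 121256

121256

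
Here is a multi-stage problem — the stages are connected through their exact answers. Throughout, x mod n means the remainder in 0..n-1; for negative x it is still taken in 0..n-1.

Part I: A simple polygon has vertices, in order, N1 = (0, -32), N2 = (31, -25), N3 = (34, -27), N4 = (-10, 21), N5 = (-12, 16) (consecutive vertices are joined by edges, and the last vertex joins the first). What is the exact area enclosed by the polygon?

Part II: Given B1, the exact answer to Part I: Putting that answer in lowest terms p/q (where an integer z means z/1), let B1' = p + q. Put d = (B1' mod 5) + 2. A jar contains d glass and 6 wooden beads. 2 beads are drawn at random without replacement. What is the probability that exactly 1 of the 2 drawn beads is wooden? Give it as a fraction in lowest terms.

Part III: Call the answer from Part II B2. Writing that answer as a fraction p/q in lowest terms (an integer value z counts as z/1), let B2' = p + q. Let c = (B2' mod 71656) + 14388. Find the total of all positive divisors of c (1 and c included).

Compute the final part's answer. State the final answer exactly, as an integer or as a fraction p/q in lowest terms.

Part I: cross terms: (0*-25 - 31*-32)=992, (31*-27 - 34*-25)=13, (34*21 - -10*-27)=444, (-10*16 - -12*21)=92, (-12*-32 - 0*16)=384; twice the area = |1925| = 1925; area = 1925/2; answer 1925/2
Part II: B1 = 1925/2; threaded value p + q = 1927; d = 4; total draws C(10,2) = 45; favorable C(6,1)*C(4,1) = 24; P = 8/15; answer 8/15
Part III: B2 = 8/15; threaded value p + q = 23; c = 14411; 14411 is prime, so its only divisors are 1 and 14411; sigma = 1 + 14411 = 14412; answer 14412

14412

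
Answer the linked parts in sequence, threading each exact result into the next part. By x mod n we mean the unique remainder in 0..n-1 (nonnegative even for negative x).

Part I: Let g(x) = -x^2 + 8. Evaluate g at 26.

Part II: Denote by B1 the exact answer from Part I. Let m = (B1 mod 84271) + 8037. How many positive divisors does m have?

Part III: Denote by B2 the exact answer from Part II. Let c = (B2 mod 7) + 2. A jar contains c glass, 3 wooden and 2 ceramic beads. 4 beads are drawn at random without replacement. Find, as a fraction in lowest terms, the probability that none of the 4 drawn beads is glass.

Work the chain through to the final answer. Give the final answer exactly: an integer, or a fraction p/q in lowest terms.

Part I: -1*(26)^2 + 8 = (-676) + (8) = -668; answer -668
Part II: B1 = -668; m = 91640; 91640 = 2^3 * 5 * 29 * 79; number of divisors = (3+1) * (1+1) * (1+1) * (1+1) = 32; answer 32
Part III: B2 = 32; c = 6; total draws C(11,4) = 330; favorable C(5,4) = 5; P = 1/66; answer 1/66

1/66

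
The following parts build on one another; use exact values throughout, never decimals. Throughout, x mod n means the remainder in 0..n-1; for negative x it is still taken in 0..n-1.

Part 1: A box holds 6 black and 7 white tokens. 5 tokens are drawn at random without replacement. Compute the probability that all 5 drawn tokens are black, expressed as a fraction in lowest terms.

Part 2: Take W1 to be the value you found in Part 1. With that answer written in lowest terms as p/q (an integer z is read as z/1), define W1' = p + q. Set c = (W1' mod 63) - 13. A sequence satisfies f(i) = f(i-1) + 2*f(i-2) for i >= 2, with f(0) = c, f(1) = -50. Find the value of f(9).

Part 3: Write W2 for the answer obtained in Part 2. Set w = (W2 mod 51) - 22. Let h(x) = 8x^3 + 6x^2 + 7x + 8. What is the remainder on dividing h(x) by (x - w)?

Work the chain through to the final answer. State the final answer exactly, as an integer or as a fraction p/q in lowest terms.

Part 1: total draws C(13,5) = 1287; favorable C(6,5) = 6; P = 2/429; answer 2/429
Part 2: W1 = 2/429; threaded value p + q = 431; c = 40; f(2) = 1*(-50) + 2*(40) = 30; iterating: f(2)=30, f(3)=-70, f(4)=-10, f(5)=-150, f(6)=-170, f(7)=-470, f(8)=-810, f(9)=-1750; answer -1750
Part 3: W2 = -1750; w = 13; remainder = value at the root: 8*(13)^3 + 6*(13)^2 + 7*(13)^1 + 8 = (17576) + (1014) + (91) + (8) = 18689; answer 18689

18689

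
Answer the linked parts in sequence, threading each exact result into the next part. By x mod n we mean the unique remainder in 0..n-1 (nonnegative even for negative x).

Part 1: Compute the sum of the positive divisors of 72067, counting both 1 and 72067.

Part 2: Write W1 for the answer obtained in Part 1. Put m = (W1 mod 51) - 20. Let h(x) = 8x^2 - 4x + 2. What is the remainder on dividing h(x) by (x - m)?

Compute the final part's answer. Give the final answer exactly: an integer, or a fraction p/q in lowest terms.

Part 1: 72067 = 19 * 3793; sigma = (1 + 19) * (1 + 3793) = 20 * 3794 = 75880; answer 75880
Part 2: W1 = 75880; m = 23; remainder = value at the root: 8*(23)^2 - 4*(23)^1 + 2 = (4232) + (-92) + (2) = 4142; answer 4142

4142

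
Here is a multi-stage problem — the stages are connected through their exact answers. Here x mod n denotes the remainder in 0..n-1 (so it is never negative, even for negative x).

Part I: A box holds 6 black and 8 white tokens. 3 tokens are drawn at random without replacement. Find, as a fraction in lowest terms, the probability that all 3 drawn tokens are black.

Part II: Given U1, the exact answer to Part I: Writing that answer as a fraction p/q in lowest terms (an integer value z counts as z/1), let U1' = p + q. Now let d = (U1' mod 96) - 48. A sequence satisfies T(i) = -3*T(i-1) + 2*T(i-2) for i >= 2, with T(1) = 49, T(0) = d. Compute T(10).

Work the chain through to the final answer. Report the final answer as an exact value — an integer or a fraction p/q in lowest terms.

-6049551

Part I: total draws C(14,3) = 364; favorable C(6,3) = 20; P = 5/91; answer 5/91
Part II: U1 = 5/91; threaded value p + q = 96; d = -48; T(2) = -3*(49) + 2*(-48) = -243; iterating: T(2)=-243, T(3)=827, T(4)=-2967, T(5)=10555, T(6)=-37599, T(7)=133907, T(8)=-476919, T(9)=1698571, T(10)=-6049551; answer -6049551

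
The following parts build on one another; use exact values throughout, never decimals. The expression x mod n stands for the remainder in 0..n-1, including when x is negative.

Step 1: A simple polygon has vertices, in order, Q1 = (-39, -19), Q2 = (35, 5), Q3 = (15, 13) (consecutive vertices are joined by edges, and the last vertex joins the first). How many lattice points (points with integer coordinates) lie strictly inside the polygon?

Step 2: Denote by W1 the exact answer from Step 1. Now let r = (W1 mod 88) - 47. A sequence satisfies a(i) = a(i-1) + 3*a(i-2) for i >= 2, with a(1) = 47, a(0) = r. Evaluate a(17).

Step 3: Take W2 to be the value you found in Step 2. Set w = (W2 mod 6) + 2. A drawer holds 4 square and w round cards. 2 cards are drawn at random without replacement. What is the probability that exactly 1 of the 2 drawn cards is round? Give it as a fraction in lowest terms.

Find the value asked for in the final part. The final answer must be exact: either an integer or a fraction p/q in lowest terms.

Step 1: cross terms: (-39*5 - 35*-19)=470, (35*13 - 15*5)=380, (15*-19 - -39*13)=222; twice the area = |1072| = 1072; area = 536; boundary points = 2 + 4 + 2 = 8; strictly interior points = area - boundary/2 + 1 = 533; answer 533
Step 2: W1 = 533; r = -42; a(2) = 1*(47) + 3*(-42) = -79; iterating: a(2)=-79, a(3)=62, a(4)=-175, a(5)=11, a(6)=-514, a(7)=-481, a(8)=-2023, a(9)=-3466, a(10)=-9535, a(11)=-19933, a(12)=-48538, a(13)=-108337, a(14)=-253951, a(15)=-578962, a(16)=-1340815, a(17)=-3077701; answer -3077701
Step 3: W2 = -3077701; w = 7; total draws C(11,2) = 55; favorable C(7,1)*C(4,1) = 28; P = 28/55; answer 28/55

28/55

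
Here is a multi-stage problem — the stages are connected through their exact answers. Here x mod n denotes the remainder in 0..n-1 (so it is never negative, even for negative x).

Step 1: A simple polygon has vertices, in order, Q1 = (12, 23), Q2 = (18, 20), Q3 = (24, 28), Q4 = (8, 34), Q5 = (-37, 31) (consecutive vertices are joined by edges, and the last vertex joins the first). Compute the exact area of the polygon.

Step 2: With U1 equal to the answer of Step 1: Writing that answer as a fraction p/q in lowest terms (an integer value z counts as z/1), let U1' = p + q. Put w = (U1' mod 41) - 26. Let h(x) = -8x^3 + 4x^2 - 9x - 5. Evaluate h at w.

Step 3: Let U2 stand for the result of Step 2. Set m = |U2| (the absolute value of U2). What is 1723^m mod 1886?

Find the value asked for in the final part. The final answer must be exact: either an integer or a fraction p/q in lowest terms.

83

Step 1: cross terms: (12*20 - 18*23)=-174, (18*28 - 24*20)=24, (24*34 - 8*28)=592, (8*31 - -37*34)=1506, (-37*23 - 12*31)=-1223; twice the area = |725| = 725; area = 725/2; answer 725/2
Step 2: U1 = 725/2; threaded value p + q = 727; w = 4; -8*(4)^3 + 4*(4)^2 - 9*(4)^1 - 5 = (-512) + (64) + (-36) + (-5) = -489; answer -489
Step 3: U2 = -489; m = 489; squarings mod 1886: 1723^1=1723, 1723^2=165, 1723^4=821, 1723^8=739, 1723^16=1067, 1723^32=1231, 1723^64=903, 1723^128=657, 1723^256=1641; 1723^489 = 1723^1 * 1723^8 * 1723^32 * 1723^64 * 1723^128 * 1723^256 = 83 (mod 1886); answer 83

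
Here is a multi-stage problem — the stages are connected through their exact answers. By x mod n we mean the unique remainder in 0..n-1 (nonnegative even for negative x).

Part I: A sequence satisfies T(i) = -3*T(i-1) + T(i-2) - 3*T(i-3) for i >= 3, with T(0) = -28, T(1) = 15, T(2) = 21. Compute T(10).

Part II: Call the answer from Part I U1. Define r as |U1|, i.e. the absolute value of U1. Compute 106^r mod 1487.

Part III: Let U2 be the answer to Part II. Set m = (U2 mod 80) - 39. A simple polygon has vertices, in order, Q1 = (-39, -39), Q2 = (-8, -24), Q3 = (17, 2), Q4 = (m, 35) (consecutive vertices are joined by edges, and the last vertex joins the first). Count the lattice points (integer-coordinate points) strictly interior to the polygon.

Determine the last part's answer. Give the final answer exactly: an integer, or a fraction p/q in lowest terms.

Part I: T(3) = -3*(21) + 1*(15) - 3*(-28) = 36; iterating: T(3)=36, T(4)=-132, T(5)=369, T(6)=-1347, T(7)=4806, T(8)=-16872, T(9)=59463, T(10)=-209679; answer -209679
Part II: U1 = -209679; r = 209679; squarings mod 1487: 106^1=106, 106^2=827, 106^4=1396, 106^8=846, 106^16=469, 106^32=1372, 106^64=1329, 106^128=1172, 106^256=1083, 106^512=1133, 106^1024=408, 106^2048=1407, 106^4096=452, 106^8192=585, 106^16384=215, 106^32768=128, 106^65536=27, 106^131072=729; 106^209679 = 106^1 * 106^2 * 106^4 * 106^8 * 106^256 * 106^512 * 106^4096 * 106^8192 * 106^65536 * 106^131072 = 1375 (mod 1487); answer 1375
Part III: U2 = 1375; m = -24; cross terms: (-39*-24 - -8*-39)=624, (-8*2 - 17*-24)=392, (17*35 - -24*2)=643, (-24*-39 - -39*35)=2301; twice the area = |3960| = 3960; area = 1980; boundary points = 1 + 1 + 1 + 1 = 4; strictly interior points = area - boundary/2 + 1 = 1979; answer 1979

1979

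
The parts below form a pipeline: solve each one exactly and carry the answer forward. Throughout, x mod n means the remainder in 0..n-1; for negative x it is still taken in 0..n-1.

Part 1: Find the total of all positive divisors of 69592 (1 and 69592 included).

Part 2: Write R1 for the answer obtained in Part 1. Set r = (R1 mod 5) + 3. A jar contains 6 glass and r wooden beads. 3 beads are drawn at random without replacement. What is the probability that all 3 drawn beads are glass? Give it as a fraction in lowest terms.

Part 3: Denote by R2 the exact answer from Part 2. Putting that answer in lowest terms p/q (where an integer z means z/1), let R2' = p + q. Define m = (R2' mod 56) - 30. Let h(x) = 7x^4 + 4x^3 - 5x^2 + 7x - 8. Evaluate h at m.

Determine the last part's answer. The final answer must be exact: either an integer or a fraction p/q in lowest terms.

Part 1: 69592 = 2^3 * 8699; sigma = (1 + 2 + 4 + 8) * (1 + 8699) = 15 * 8700 = 130500; answer 130500
Part 2: R1 = 130500; r = 3; total draws C(9,3) = 84; favorable C(6,3) = 20; P = 5/21; answer 5/21
Part 3: R2 = 5/21; threaded value p + q = 26; m = -4; 7*(-4)^4 + 4*(-4)^3 - 5*(-4)^2 + 7*(-4)^1 - 8 = (1792) + (-256) + (-80) + (-28) + (-8) = 1420; answer 1420

1420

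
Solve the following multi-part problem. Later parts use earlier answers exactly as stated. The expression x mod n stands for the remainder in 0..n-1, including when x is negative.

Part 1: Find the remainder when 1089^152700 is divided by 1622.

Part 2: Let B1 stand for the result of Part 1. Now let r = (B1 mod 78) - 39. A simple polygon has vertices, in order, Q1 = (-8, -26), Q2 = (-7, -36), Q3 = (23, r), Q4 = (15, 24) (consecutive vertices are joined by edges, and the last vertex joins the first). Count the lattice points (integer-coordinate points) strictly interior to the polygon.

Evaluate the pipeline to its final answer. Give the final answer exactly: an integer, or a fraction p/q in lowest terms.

620

Part 1: squarings mod 1622: 1089^1=1089, 1089^2=239, 1089^4=351, 1089^8=1551, 1089^16=175, 1089^32=1429, 1089^64=1565, 1089^128=5, 1089^256=25, 1089^512=625, 1089^1024=1345, 1089^2048=495, 1089^4096=103, 1089^8192=877, 1089^16384=301, 1089^32768=1391, 1089^65536=1457, 1089^131072=1273; 1089^152700 = 1089^4 * 1089^8 * 1089^16 * 1089^32 * 1089^64 * 1089^1024 * 1089^4096 * 1089^16384 * 1089^131072 = 587 (mod 1622); answer 587
Part 2: B1 = 587; r = 2; cross terms: (-8*-36 - -7*-26)=106, (-7*2 - 23*-36)=814, (23*24 - 15*2)=522, (15*-26 - -8*24)=-198; twice the area = |1244| = 1244; area = 622; boundary points = 1 + 2 + 2 + 1 = 6; strictly interior points = area - boundary/2 + 1 = 620; answer 620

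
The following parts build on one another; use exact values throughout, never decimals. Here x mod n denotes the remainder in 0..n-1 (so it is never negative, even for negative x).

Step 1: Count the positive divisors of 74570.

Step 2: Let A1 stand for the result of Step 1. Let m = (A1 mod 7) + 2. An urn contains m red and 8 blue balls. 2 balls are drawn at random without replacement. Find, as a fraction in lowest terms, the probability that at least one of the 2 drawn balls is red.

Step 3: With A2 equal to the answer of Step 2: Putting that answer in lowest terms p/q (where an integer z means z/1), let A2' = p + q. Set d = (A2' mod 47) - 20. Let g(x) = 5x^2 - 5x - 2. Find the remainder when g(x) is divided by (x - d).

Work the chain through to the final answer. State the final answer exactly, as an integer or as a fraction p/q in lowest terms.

1048

Step 1: 74570 = 2 * 5 * 7457; number of divisors = (1+1) * (1+1) * (1+1) = 8; answer 8
Step 2: A1 = 8; m = 3; total draws C(11,2) = 55; complement C(8,2) = 28; favorable 55 - 28 = 27; P = 27/55; answer 27/55
Step 3: A2 = 27/55; threaded value p + q = 82; d = 15; remainder = value at the root: 5*(15)^2 - 5*(15)^1 - 2 = (1125) + (-75) + (-2) = 1048; answer 1048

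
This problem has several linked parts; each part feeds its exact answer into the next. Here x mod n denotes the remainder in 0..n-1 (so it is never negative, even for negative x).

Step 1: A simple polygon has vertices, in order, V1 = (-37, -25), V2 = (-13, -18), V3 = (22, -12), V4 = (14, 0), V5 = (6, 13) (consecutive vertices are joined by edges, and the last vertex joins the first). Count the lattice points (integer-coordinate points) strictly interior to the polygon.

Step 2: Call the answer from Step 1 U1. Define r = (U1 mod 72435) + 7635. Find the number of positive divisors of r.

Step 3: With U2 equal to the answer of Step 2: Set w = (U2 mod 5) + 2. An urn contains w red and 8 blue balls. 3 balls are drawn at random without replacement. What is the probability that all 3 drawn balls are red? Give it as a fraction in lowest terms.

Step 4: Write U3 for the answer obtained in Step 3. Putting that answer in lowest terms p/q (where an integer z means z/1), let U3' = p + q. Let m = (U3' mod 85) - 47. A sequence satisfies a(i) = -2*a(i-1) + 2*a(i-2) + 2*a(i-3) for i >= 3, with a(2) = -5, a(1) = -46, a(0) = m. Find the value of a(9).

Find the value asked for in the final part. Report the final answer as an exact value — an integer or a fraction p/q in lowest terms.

-5464

Step 1: cross terms: (-37*-18 - -13*-25)=341, (-13*-12 - 22*-18)=552, (22*0 - 14*-12)=168, (14*13 - 6*0)=182, (6*-25 - -37*13)=331; twice the area = |1574| = 1574; area = 787; boundary points = 1 + 1 + 4 + 1 + 1 = 8; strictly interior points = area - boundary/2 + 1 = 784; answer 784
Step 2: U1 = 784; r = 8419; 8419 is prime, so its only divisors are 1 and 8419; count = 2; answer 2
Step 3: U2 = 2; w = 4; total draws C(12,3) = 220; favorable C(4,3) = 4; P = 1/55; answer 1/55
Step 4: U3 = 1/55; threaded value p + q = 56; m = 9; a(3) = -2*(-5) + 2*(-46) + 2*(9) = -64; iterating: a(3)=-64, a(4)=26, a(5)=-190, a(6)=304, a(7)=-936, a(8)=2100, a(9)=-5464; answer -5464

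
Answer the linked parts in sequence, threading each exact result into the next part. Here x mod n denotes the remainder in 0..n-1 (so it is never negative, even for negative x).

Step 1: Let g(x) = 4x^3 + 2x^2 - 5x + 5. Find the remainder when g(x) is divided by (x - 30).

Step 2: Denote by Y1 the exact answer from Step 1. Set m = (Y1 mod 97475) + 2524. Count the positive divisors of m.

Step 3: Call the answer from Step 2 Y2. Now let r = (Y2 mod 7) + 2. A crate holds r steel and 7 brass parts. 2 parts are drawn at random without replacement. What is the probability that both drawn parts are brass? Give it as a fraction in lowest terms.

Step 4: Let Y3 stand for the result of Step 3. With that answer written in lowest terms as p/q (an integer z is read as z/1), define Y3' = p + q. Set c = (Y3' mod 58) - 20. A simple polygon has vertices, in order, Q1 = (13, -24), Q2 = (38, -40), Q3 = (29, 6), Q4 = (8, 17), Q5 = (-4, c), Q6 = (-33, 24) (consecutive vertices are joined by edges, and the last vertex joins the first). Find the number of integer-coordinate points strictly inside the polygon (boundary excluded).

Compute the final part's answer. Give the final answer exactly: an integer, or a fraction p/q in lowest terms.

1519

Step 1: remainder = value at the root: 4*(30)^3 + 2*(30)^2 - 5*(30)^1 + 5 = (108000) + (1800) + (-150) + (5) = 109655; answer 109655
Step 2: Y1 = 109655; m = 14704; 14704 = 2^4 * 919; number of divisors = (4+1) * (1+1) = 10; answer 10
Step 3: Y2 = 10; r = 5; total draws C(12,2) = 66; favorable C(7,2) = 21; P = 7/22; answer 7/22
Step 4: Y3 = 7/22; threaded value p + q = 29; c = 9; cross terms: (13*-40 - 38*-24)=392, (38*6 - 29*-40)=1388, (29*17 - 8*6)=445, (8*9 - -4*17)=140, (-4*24 - -33*9)=201, (-33*-24 - 13*24)=480; twice the area = |3046| = 3046; area = 1523; boundary points = 1 + 1 + 1 + 4 + 1 + 2 = 10; strictly interior points = area - boundary/2 + 1 = 1519; answer 1519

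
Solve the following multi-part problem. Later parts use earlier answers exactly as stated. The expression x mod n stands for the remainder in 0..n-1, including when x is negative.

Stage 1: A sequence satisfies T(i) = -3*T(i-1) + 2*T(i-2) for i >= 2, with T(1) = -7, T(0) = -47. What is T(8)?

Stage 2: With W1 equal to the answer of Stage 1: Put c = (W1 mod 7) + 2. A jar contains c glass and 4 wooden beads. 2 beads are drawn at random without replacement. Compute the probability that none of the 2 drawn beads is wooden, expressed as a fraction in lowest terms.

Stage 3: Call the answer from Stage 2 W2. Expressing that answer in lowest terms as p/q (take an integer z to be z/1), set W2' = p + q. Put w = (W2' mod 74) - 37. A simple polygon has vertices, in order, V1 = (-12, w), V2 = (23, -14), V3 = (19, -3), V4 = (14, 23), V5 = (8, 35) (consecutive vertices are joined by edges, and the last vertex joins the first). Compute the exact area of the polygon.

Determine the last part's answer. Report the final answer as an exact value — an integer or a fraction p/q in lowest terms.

890

Stage 1: T(2) = -3*(-7) + 2*(-47) = -73; iterating: T(2)=-73, T(3)=205, T(4)=-761, T(5)=2693, T(6)=-9601, T(7)=34189, T(8)=-121769; answer -121769
Stage 2: W1 = -121769; c = 5; total draws C(9,2) = 36; favorable C(5,2) = 10; P = 5/18; answer 5/18
Stage 3: W2 = 5/18; threaded value p + q = 23; w = -14; cross terms: (-12*-14 - 23*-14)=490, (23*-3 - 19*-14)=197, (19*23 - 14*-3)=479, (14*35 - 8*23)=306, (8*-14 - -12*35)=308; twice the area = |1780| = 1780; area = 890; answer 890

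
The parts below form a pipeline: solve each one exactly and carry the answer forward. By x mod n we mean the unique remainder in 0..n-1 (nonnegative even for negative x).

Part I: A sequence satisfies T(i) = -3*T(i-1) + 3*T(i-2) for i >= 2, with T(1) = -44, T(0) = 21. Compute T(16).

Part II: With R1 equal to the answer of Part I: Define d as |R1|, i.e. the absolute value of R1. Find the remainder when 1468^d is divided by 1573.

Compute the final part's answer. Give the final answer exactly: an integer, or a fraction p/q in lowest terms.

170

Part I: T(2) = -3*(-44) + 3*(21) = 195; iterating: T(2)=195, T(3)=-717, T(4)=2736, T(5)=-10359, T(6)=39285, T(7)=-148932, T(8)=564651, T(9)=-2140749, T(10)=8116200, T(11)=-30770847, T(12)=116661141, T(13)=-442295964, T(14)=1676871315, T(15)=-6357501837, T(16)=24103119456; answer 24103119456
Part II: R1 = 24103119456; d = 24103119456; squarings mod 1573: 1468^1=1468, 1468^2=14, 1468^4=196, 1468^8=664, 1468^16=456, 1468^32=300, 1468^64=339, 1468^128=92, 1468^256=599, 1468^512=157, 1468^1024=1054, 1468^2048=378, 1468^4096=1314, 1468^8192=1015, 1468^16384=1483, 1468^32768=235, 1468^65536=170, 1468^131072=586, 1468^262144=482, 1468^524288=1093, 1468^1048576=742, 1468^2097152=14, 1468^4194304=196, 1468^8388608=664, 1468^16777216=456, 1468^33554432=300, 1468^67108864=339, 1468^134217728=92, 1468^268435456=599, 1468^536870912=157, 1468^1073741824=1054, 1468^2147483648=378, 1468^4294967296=1314, 1468^8589934592=1015, 1468^17179869184=1483; 1468^24103119456 = 1468^32 * 1468^64 * 1468^512 * 1468^2048 * 1468^8192 * 1468^16384 * 1468^524288 * 1468^2097152 * 1468^8388608 * 1468^67108864 * 1468^134217728 * 1468^268435456 * 1468^2147483648 * 1468^4294967296 * 1468^17179869184 = 170 (mod 1573); answer 170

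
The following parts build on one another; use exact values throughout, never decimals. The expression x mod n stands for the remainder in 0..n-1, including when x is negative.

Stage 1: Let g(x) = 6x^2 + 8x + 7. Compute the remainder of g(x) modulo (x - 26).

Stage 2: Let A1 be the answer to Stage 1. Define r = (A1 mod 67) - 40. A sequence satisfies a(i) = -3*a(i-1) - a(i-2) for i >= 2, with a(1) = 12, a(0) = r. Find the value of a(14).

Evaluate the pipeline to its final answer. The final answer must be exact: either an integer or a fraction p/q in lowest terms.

-5027662

Stage 1: remainder = value at the root: 6*(26)^2 + 8*(26)^1 + 7 = (4056) + (208) + (7) = 4271; answer 4271
Stage 2: A1 = 4271; r = 10; a(2) = -3*(12) - 1*(10) = -46; iterating: a(2)=-46, a(3)=126, a(4)=-332, a(5)=870, a(6)=-2278, a(7)=5964, a(8)=-15614, a(9)=40878, a(10)=-107020, a(11)=280182, a(12)=-733526, a(13)=1920396, a(14)=-5027662; answer -5027662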